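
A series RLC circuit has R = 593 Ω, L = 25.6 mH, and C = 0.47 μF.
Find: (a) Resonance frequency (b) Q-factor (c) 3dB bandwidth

Step 1 — Resonance: ω₀ = 1/√(LC) = 1/√(0.0256·4.7e-07) = 9117 rad/s.
Step 2 — f₀ = ω₀/(2π) = 1451 Hz.
Step 3 — Series Q: Q = ω₀L/R = 9117·0.0256/593 = 0.3936.
Step 4 — Bandwidth: Δω = ω₀/Q = 2.316e+04 rad/s; BW = Δω/(2π) = 3687 Hz.

(a) f₀ = 1451 Hz  (b) Q = 0.3936  (c) BW = 3687 Hz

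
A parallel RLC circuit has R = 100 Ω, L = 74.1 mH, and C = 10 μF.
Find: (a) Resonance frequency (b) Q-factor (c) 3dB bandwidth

Step 1 — Resonance: ω₀ = 1/√(LC) = 1/√(0.0741·1e-05) = 1162 rad/s.
Step 2 — f₀ = ω₀/(2π) = 184.9 Hz.
Step 3 — Parallel Q: Q = R/(ω₀L) = 100/(1162·0.0741) = 1.162.
Step 4 — Bandwidth: Δω = ω₀/Q = 1000 rad/s; BW = Δω/(2π) = 159.2 Hz.

(a) f₀ = 184.9 Hz  (b) Q = 1.162  (c) BW = 159.2 Hz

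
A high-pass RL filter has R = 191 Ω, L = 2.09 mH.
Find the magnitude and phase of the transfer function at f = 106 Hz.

Step 1 — Angular frequency: ω = 2π·106 = 666 rad/s.
Step 2 — Transfer function: H(jω) = jωL/(R + jωL).
Step 3 — Numerator jωL = j·1.392; denominator R + jωL = 191 + j1.392.
Step 4 — H = 5.311e-05 + j0.007287.
Step 5 — Magnitude: |H| = 0.007288 (-42.7 dB); phase: φ = 89.6°.

|H| = 0.007288 (-42.7 dB), φ = 89.6°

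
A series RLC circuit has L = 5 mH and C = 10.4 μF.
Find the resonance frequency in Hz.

Step 1 — Resonance condition Im(Z)=0 gives ω₀ = 1/√(LC).
Step 2 — ω₀ = 1/√(0.005·1.04e-05) = 4385 rad/s.
Step 3 — f₀ = ω₀/(2π) = 697.9 Hz.

f₀ = 697.9 Hz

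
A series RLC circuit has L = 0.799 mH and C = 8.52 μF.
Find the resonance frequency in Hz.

Step 1 — Resonance condition Im(Z)=0 gives ω₀ = 1/√(LC).
Step 2 — ω₀ = 1/√(0.000799·8.52e-06) = 1.212e+04 rad/s.
Step 3 — f₀ = ω₀/(2π) = 1929 Hz.

f₀ = 1929 Hz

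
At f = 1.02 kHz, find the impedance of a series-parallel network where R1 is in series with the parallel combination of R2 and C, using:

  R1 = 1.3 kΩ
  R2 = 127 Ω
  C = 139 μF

Step 1 — Angular frequency: ω = 2π·f = 2π·1020 = 6409 rad/s.
Step 2 — Component impedances:
  R1: Z = R = 1300 Ω
  R2: Z = R = 127 Ω
  C: Z = 1/(jωC) = -j/(ω·C) = 0 - j1.123 Ω
Step 3 — Parallel branch: R2 || C = 1/(1/R2 + 1/C) = 0.009921 - j1.122 Ω.
Step 4 — Series with R1: Z_total = R1 + (R2 || C) = 1300 - j1.122 Ω = 1300∠-0.0° Ω.

Z = 1300 - j1.122 Ω = 1300∠-0.0° Ω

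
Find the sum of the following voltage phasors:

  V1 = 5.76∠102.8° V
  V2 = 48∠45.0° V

Step 1 — Convert each phasor to rectangular form:
  V1 = 5.76·(cos(102.8°) + j·sin(102.8°)) = -1.276 + j5.617 V
  V2 = 48·(cos(45.0°) + j·sin(45.0°)) = 33.94 + j33.94 V
Step 2 — Sum components: V_total = 32.67 + j39.56 V.
Step 3 — Convert to polar: |V_total| = 51.3 V, ∠V_total = 50.5°.

V_total = 51.3∠50.5° V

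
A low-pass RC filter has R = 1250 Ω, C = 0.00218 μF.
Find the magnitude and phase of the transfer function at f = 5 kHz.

Step 1 — Angular frequency: ω = 2π·5000 = 3.142e+04 rad/s.
Step 2 — Transfer function: H(jω) = 1/(1 + jωRC).
Step 3 — Denominator: 1 + jωRC = 1 + j·3.142e+04·1250·2.18e-09 = 1 + j0.08561.
Step 4 — H = 0.9927 - j0.08499.
Step 5 — Magnitude: |H| = 0.9964 (-0.0 dB); phase: φ = -4.9°.

|H| = 0.9964 (-0.0 dB), φ = -4.9°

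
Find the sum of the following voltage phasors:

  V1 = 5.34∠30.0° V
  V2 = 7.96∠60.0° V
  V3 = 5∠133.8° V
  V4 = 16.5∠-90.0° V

Step 1 — Convert each phasor to rectangular form:
  V1 = 5.34·(cos(30.0°) + j·sin(30.0°)) = 4.625 + j2.67 V
  V2 = 7.96·(cos(60.0°) + j·sin(60.0°)) = 3.98 + j6.894 V
  V3 = 5·(cos(133.8°) + j·sin(133.8°)) = -3.461 + j3.609 V
  V4 = 16.5·(cos(-90.0°) + j·sin(-90.0°)) = 0 - j16.5 V
Step 2 — Sum components: V_total = 5.144 - j3.328 V.
Step 3 — Convert to polar: |V_total| = 6.126 V, ∠V_total = -32.9°.

V_total = 6.126∠-32.9° V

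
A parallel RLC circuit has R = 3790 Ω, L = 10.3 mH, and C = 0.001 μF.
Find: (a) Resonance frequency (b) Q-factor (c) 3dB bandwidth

Step 1 — Resonance: ω₀ = 1/√(LC) = 1/√(0.0103·1e-09) = 3.116e+05 rad/s.
Step 2 — f₀ = ω₀/(2π) = 4.959e+04 Hz.
Step 3 — Parallel Q: Q = R/(ω₀L) = 3790/(3.116e+05·0.0103) = 1.181.
Step 4 — Bandwidth: Δω = ω₀/Q = 2.639e+05 rad/s; BW = Δω/(2π) = 4.199e+04 Hz.

(a) f₀ = 4.959e+04 Hz  (b) Q = 1.181  (c) BW = 4.199e+04 Hz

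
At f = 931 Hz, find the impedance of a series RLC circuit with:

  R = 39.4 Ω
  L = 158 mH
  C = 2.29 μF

Step 1 — Angular frequency: ω = 2π·f = 2π·931 = 5850 rad/s.
Step 2 — Component impedances:
  R: Z = R = 39.4 Ω
  L: Z = jωL = j·5850·0.158 = 0 + j924.2 Ω
  C: Z = 1/(jωC) = -j/(ω·C) = 0 - j74.65 Ω
Step 3 — Series combination: Z_total = R + L + C = 39.4 + j849.6 Ω = 850.5∠87.3° Ω.

Z = 39.4 + j849.6 Ω = 850.5∠87.3° Ω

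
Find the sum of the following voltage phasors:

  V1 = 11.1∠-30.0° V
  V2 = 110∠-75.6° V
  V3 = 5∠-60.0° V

Step 1 — Convert each phasor to rectangular form:
  V1 = 11.1·(cos(-30.0°) + j·sin(-30.0°)) = 9.613 - j5.55 V
  V2 = 110·(cos(-75.6°) + j·sin(-75.6°)) = 27.36 - j106.5 V
  V3 = 5·(cos(-60.0°) + j·sin(-60.0°)) = 2.5 - j4.33 V
Step 2 — Sum components: V_total = 39.47 - j116.4 V.
Step 3 — Convert to polar: |V_total| = 122.9 V, ∠V_total = -71.3°.

V_total = 122.9∠-71.3° V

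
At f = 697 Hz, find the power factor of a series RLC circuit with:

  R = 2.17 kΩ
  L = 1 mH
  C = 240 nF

Step 1 — Angular frequency: ω = 2π·f = 2π·697 = 4379 rad/s.
Step 2 — Component impedances:
  R: Z = R = 2170 Ω
  L: Z = jωL = j·4379·0.001 = 0 + j4.379 Ω
  C: Z = 1/(jωC) = -j/(ω·C) = 0 - j951.4 Ω
Step 3 — Series combination: Z_total = R + L + C = 2170 - j947 Ω = 2368∠-23.6° Ω.
Step 4 — Power factor: PF = cos(φ) = Re(Z)/|Z| = 2170/2367.7 = 0.9165.
Step 5 — Type: Im(Z) = -947 ⇒ leading (phase φ = -23.6°).

PF = 0.9165 (leading, φ = -23.6°)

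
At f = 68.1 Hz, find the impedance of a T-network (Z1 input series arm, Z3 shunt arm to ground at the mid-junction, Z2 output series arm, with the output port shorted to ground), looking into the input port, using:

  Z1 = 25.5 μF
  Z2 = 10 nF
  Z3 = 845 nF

Step 1 — Angular frequency: ω = 2π·f = 2π·68.1 = 427.9 rad/s.
Step 2 — Component impedances:
  Z1: Z = 1/(jωC) = -j/(ω·C) = 0 - j91.65 Ω
  Z2: Z = 1/(jωC) = -j/(ω·C) = 0 - j2.337e+05 Ω
  Z3: Z = 1/(jωC) = -j/(ω·C) = 0 - j2766 Ω
Step 3 — With the output port shorted to ground, the output series arm Z2 runs from the junction to ground; the shunt arm Z3 also runs from the junction to ground. They appear in parallel: Z3 || Z2 = 0 - j2733 Ω.
Step 4 — Series with input arm Z1: Z_in = Z1 + (Z3 || Z2) = 0 - j2825 Ω = 2825∠-90.0° Ω.

Z = 0 - j2825 Ω = 2825∠-90.0° Ω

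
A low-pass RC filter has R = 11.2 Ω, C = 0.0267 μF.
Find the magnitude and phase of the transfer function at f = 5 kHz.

Step 1 — Angular frequency: ω = 2π·5000 = 3.142e+04 rad/s.
Step 2 — Transfer function: H(jω) = 1/(1 + jωRC).
Step 3 — Denominator: 1 + jωRC = 1 + j·3.142e+04·11.2·2.67e-08 = 1 + j0.009395.
Step 4 — H = 0.9999 - j0.009394.
Step 5 — Magnitude: |H| = 1 (-0.0 dB); phase: φ = -0.5°.

|H| = 1 (-0.0 dB), φ = -0.5°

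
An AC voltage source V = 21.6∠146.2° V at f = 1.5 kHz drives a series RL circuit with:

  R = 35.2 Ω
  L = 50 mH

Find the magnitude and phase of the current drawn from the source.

Step 1 — Angular frequency: ω = 2π·f = 2π·1500 = 9425 rad/s.
Step 2 — Component impedances:
  R: Z = R = 35.2 Ω
  L: Z = jωL = j·9425·0.05 = 0 + j471.2 Ω
Step 3 — Series combination: Z_total = R + L = 35.2 + j471.2 Ω = 472.6∠85.7° Ω.
Step 4 — Source phasor: V = 21.6∠146.2° V = -17.95 + j12.02 V.
Step 5 — Ohm's law: I = V / Z_total = (-17.95 + j12.02) / (35.2 + j471.2) = 0.02253 + j0.03977 A.
Step 6 — Convert to polar: |I| = 0.04571 A, ∠I = 60.5°.

I = 0.04571∠60.5° A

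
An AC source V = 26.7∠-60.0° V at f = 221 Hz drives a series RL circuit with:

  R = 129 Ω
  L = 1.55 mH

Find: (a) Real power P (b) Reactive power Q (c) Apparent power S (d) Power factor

Step 1 — Angular frequency: ω = 2π·f = 2π·221 = 1389 rad/s.
Step 2 — Component impedances:
  R: Z = R = 129 Ω
  L: Z = jωL = j·1389·0.00155 = 0 + j2.152 Ω
Step 3 — Series combination: Z_total = R + L = 129 + j2.152 Ω = 129∠1.0° Ω.
Step 4 — Source phasor: V = 26.7∠-60.0° V = 13.35 - j23.12 V.
Step 5 — Current: I = V / Z = 0.1005 - j0.1809 A = 0.2069∠-61.0° A.
Step 6 — Complex power: S = V·I* = 5.525 + j0.09218 VA.
Step 7 — Real power: P = Re(S) = 5.525 W.
Step 8 — Reactive power: Q = Im(S) = 0.09218 VAR.
Step 9 — Apparent power: |S| = 5.526 VA.
Step 10 — Power factor: PF = P/|S| = 0.9999 (lagging).

(a) P = 5.525 W  (b) Q = 0.09218 VAR  (c) S = 5.526 VA  (d) PF = 0.9999 (lagging)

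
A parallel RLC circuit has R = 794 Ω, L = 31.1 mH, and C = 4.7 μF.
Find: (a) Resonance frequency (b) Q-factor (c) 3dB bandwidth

Step 1 — Resonance: ω₀ = 1/√(LC) = 1/√(0.0311·4.7e-06) = 2616 rad/s.
Step 2 — f₀ = ω₀/(2π) = 416.3 Hz.
Step 3 — Parallel Q: Q = R/(ω₀L) = 794/(2616·0.0311) = 9.761.
Step 4 — Bandwidth: Δω = ω₀/Q = 268 rad/s; BW = Δω/(2π) = 42.65 Hz.

(a) f₀ = 416.3 Hz  (b) Q = 9.761  (c) BW = 42.65 Hz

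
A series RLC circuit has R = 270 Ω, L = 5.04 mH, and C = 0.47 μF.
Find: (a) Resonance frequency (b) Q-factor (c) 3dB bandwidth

Step 1 — Resonance: ω₀ = 1/√(LC) = 1/√(0.00504·4.7e-07) = 2.055e+04 rad/s.
Step 2 — f₀ = ω₀/(2π) = 3270 Hz.
Step 3 — Series Q: Q = ω₀L/R = 2.055e+04·0.00504/270 = 0.3835.
Step 4 — Bandwidth: Δω = ω₀/Q = 5.357e+04 rad/s; BW = Δω/(2π) = 8526 Hz.

(a) f₀ = 3270 Hz  (b) Q = 0.3835  (c) BW = 8526 Hz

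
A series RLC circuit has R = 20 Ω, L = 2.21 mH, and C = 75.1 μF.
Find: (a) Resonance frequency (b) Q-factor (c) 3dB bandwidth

Step 1 — Resonance condition Im(Z)=0 gives ω₀ = 1/√(LC).
Step 2 — ω₀ = 1/√(0.00221·7.51e-05) = 2455 rad/s.
Step 3 — f₀ = ω₀/(2π) = 390.7 Hz.
Step 4 — Series Q: Q = ω₀L/R = 2455·0.00221/20 = 0.2712.
Step 5 — 3dB bandwidth: Δω = ω₀/Q = 9050 rad/s; BW = Δω/(2π) = 1440 Hz.

(a) f₀ = 390.7 Hz  (b) Q = 0.2712  (c) BW = 1440 Hz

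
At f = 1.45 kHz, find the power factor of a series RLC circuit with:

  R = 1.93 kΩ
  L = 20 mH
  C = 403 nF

Step 1 — Angular frequency: ω = 2π·f = 2π·1450 = 9111 rad/s.
Step 2 — Component impedances:
  R: Z = R = 1930 Ω
  L: Z = jωL = j·9111·0.02 = 0 + j182.2 Ω
  C: Z = 1/(jωC) = -j/(ω·C) = 0 - j272.4 Ω
Step 3 — Series combination: Z_total = R + L + C = 1930 - j90.15 Ω = 1932∠-2.7° Ω.
Step 4 — Power factor: PF = cos(φ) = Re(Z)/|Z| = 1930/1932.1 = 0.9989.
Step 5 — Type: Im(Z) = -90.15 ⇒ leading (phase φ = -2.7°).

PF = 0.9989 (leading, φ = -2.7°)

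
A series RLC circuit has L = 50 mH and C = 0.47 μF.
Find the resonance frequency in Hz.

Step 1 — Resonance condition Im(Z)=0 gives ω₀ = 1/√(LC).
Step 2 — ω₀ = 1/√(0.05·4.7e-07) = 6523 rad/s.
Step 3 — f₀ = ω₀/(2π) = 1038 Hz.

f₀ = 1038 Hz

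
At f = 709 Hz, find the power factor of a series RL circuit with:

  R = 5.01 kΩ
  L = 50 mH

Step 1 — Angular frequency: ω = 2π·f = 2π·709 = 4455 rad/s.
Step 2 — Component impedances:
  R: Z = R = 5010 Ω
  L: Z = jωL = j·4455·0.05 = 0 + j222.7 Ω
Step 3 — Series combination: Z_total = R + L = 5010 + j222.7 Ω = 5015∠2.5° Ω.
Step 4 — Power factor: PF = cos(φ) = Re(Z)/|Z| = 5010/5015 = 0.999.
Step 5 — Type: Im(Z) = 222.7 ⇒ lagging (phase φ = 2.5°).

PF = 0.999 (lagging, φ = 2.5°)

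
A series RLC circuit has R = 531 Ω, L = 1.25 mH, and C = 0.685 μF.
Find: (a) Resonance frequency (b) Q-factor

Step 1 — Resonance condition Im(Z)=0 gives ω₀ = 1/√(LC).
Step 2 — ω₀ = 1/√(0.00125·6.85e-07) = 3.417e+04 rad/s.
Step 3 — f₀ = ω₀/(2π) = 5439 Hz.
Step 4 — Series Q: Q = ω₀L/R = 3.417e+04·0.00125/531 = 0.08045.

(a) f₀ = 5439 Hz  (b) Q = 0.08045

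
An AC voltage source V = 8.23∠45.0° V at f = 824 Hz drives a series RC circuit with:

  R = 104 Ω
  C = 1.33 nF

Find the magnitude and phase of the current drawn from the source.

Step 1 — Angular frequency: ω = 2π·f = 2π·824 = 5177 rad/s.
Step 2 — Component impedances:
  R: Z = R = 104 Ω
  C: Z = 1/(jωC) = -j/(ω·C) = 0 - j1.452e+05 Ω
Step 3 — Series combination: Z_total = R + C = 104 - j1.452e+05 Ω = 1.452e+05∠-90.0° Ω.
Step 4 — Source phasor: V = 8.23∠45.0° V = 5.819 + j5.819 V.
Step 5 — Ohm's law: I = V / Z_total = (5.819 + j5.819) / (104 - j1.452e+05) = -4.004e-05 + j4.01e-05 A.
Step 6 — Convert to polar: |I| = 5.667e-05 A, ∠I = 135.0°.

I = 5.667e-05∠135.0° A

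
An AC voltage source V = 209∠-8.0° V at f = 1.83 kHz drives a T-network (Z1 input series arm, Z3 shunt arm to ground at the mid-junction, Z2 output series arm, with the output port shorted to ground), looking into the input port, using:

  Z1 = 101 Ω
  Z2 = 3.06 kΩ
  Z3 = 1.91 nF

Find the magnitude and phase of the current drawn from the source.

Step 1 — Angular frequency: ω = 2π·f = 2π·1830 = 1.15e+04 rad/s.
Step 2 — Component impedances:
  Z1: Z = R = 101 Ω
  Z2: Z = R = 3060 Ω
  Z3: Z = 1/(jωC) = -j/(ω·C) = 0 - j4.553e+04 Ω
Step 3 — With the output port shorted to ground, the output series arm Z2 runs from the junction to ground; the shunt arm Z3 also runs from the junction to ground. They appear in parallel: Z3 || Z2 = 3046 - j204.7 Ω.
Step 4 — Series with input arm Z1: Z_in = Z1 + (Z3 || Z2) = 3147 - j204.7 Ω = 3154∠-3.7° Ω.
Step 5 — Source phasor: V = 209∠-8.0° V = 207 - j29.09 V.
Step 6 — Ohm's law: I = V / Z_total = (207 - j29.09) / (3147 - j204.7) = 0.06608 - j0.004944 A.
Step 7 — Convert to polar: |I| = 0.06627 A, ∠I = -4.3°.

I = 0.06627∠-4.3° A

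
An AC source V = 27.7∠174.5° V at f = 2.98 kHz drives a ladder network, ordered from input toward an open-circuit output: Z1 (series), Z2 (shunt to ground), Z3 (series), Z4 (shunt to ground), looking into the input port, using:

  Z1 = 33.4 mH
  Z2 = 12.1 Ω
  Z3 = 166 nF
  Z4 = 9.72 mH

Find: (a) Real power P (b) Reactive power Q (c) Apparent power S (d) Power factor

Step 1 — Angular frequency: ω = 2π·f = 2π·2980 = 1.872e+04 rad/s.
Step 2 — Component impedances:
  Z1: Z = jωL = j·1.872e+04·0.0334 = 0 + j625.4 Ω
  Z2: Z = R = 12.1 Ω
  Z3: Z = 1/(jωC) = -j/(ω·C) = 0 - j321.7 Ω
  Z4: Z = jωL = j·1.872e+04·0.00972 = 0 + j182 Ω
Step 3 — Ladder network (open output): work backward from the far end, alternating series and parallel combinations. Z_in = 12.01 + j624.3 Ω = 624.5∠88.9° Ω.
Step 4 — Source phasor: V = 27.7∠174.5° V = -27.57 + j2.655 V.
Step 5 — Current: I = V / Z = 0.003402 + j0.04423 A = 0.04436∠85.6° A.
Step 6 — Complex power: S = V·I* = 0.02363 + j1.229 VA.
Step 7 — Real power: P = Re(S) = 0.02363 W.
Step 8 — Reactive power: Q = Im(S) = 1.229 VAR.
Step 9 — Apparent power: |S| = 1.229 VA.
Step 10 — Power factor: PF = P/|S| = 0.01923 (lagging).

(a) P = 0.02363 W  (b) Q = 1.229 VAR  (c) S = 1.229 VA  (d) PF = 0.01923 (lagging)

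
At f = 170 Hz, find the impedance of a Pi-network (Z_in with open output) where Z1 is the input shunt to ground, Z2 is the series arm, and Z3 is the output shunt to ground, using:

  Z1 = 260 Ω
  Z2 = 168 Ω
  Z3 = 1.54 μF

Step 1 — Angular frequency: ω = 2π·f = 2π·170 = 1068 rad/s.
Step 2 — Component impedances:
  Z1: Z = R = 260 Ω
  Z2: Z = R = 168 Ω
  Z3: Z = 1/(jωC) = -j/(ω·C) = 0 - j607.9 Ω
Step 3 — With open output, the series arm Z2 and the output shunt Z3 appear in series to ground: Z2 + Z3 = 168 - j607.9 Ω.
Step 4 — Parallel with input shunt Z1: Z_in = Z1 || (Z2 + Z3) = 207.7 - j74.35 Ω = 220.6∠-19.7° Ω.

Z = 207.7 - j74.35 Ω = 220.6∠-19.7° Ω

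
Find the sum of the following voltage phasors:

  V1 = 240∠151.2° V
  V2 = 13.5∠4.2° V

Step 1 — Convert each phasor to rectangular form:
  V1 = 240·(cos(151.2°) + j·sin(151.2°)) = -210.3 + j115.6 V
  V2 = 13.5·(cos(4.2°) + j·sin(4.2°)) = 13.46 + j0.9887 V
Step 2 — Sum components: V_total = -196.8 + j116.6 V.
Step 3 — Convert to polar: |V_total| = 228.8 V, ∠V_total = 149.4°.

V_total = 228.8∠149.4° V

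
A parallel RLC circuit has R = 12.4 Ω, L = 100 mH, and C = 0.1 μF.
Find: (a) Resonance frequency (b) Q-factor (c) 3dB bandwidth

Step 1 — Resonance: ω₀ = 1/√(LC) = 1/√(0.1·1e-07) = 1e+04 rad/s.
Step 2 — f₀ = ω₀/(2π) = 1592 Hz.
Step 3 — Parallel Q: Q = R/(ω₀L) = 12.4/(1e+04·0.1) = 0.0124.
Step 4 — Bandwidth: Δω = ω₀/Q = 8.065e+05 rad/s; BW = Δω/(2π) = 1.284e+05 Hz.

(a) f₀ = 1592 Hz  (b) Q = 0.0124  (c) BW = 1.284e+05 Hz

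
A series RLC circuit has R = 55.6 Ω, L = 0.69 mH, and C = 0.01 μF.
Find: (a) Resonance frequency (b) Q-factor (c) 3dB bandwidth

Step 1 — Resonance: ω₀ = 1/√(LC) = 1/√(0.00069·1e-08) = 3.807e+05 rad/s.
Step 2 — f₀ = ω₀/(2π) = 6.059e+04 Hz.
Step 3 — Series Q: Q = ω₀L/R = 3.807e+05·0.00069/55.6 = 4.724.
Step 4 — Bandwidth: Δω = ω₀/Q = 8.058e+04 rad/s; BW = Δω/(2π) = 1.282e+04 Hz.

(a) f₀ = 6.059e+04 Hz  (b) Q = 4.724  (c) BW = 1.282e+04 Hz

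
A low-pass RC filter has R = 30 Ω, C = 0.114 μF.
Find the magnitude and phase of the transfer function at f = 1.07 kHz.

Step 1 — Angular frequency: ω = 2π·1070 = 6723 rad/s.
Step 2 — Transfer function: H(jω) = 1/(1 + jωRC).
Step 3 — Denominator: 1 + jωRC = 1 + j·6723·30·1.14e-07 = 1 + j0.02299.
Step 4 — H = 0.9995 - j0.02298.
Step 5 — Magnitude: |H| = 0.9997 (-0.0 dB); phase: φ = -1.3°.

|H| = 0.9997 (-0.0 dB), φ = -1.3°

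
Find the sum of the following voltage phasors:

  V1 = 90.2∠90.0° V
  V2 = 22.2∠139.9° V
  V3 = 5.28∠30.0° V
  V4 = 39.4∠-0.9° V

Step 1 — Convert each phasor to rectangular form:
  V1 = 90.2·(cos(90.0°) + j·sin(90.0°)) = 0 + j90.2 V
  V2 = 22.2·(cos(139.9°) + j·sin(139.9°)) = -16.98 + j14.3 V
  V3 = 5.28·(cos(30.0°) + j·sin(30.0°)) = 4.573 + j2.64 V
  V4 = 39.4·(cos(-0.9°) + j·sin(-0.9°)) = 39.4 - j0.6189 V
Step 2 — Sum components: V_total = 26.99 + j106.5 V.
Step 3 — Convert to polar: |V_total| = 109.9 V, ∠V_total = 75.8°.

V_total = 109.9∠75.8° V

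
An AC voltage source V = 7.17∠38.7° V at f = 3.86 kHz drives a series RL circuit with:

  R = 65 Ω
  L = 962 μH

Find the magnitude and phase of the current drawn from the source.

Step 1 — Angular frequency: ω = 2π·f = 2π·3860 = 2.425e+04 rad/s.
Step 2 — Component impedances:
  R: Z = R = 65 Ω
  L: Z = jωL = j·2.425e+04·0.000962 = 0 + j23.33 Ω
Step 3 — Series combination: Z_total = R + L = 65 + j23.33 Ω = 69.06∠19.7° Ω.
Step 4 — Source phasor: V = 7.17∠38.7° V = 5.596 + j4.483 V.
Step 5 — Ohm's law: I = V / Z_total = (5.596 + j4.483) / (65 + j23.33) = 0.09819 + j0.03372 A.
Step 6 — Convert to polar: |I| = 0.1038 A, ∠I = 19.0°.

I = 0.1038∠19.0° A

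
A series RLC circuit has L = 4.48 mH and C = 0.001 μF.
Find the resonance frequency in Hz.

Step 1 — Resonance condition Im(Z)=0 gives ω₀ = 1/√(LC).
Step 2 — ω₀ = 1/√(0.00448·1e-09) = 4.725e+05 rad/s.
Step 3 — f₀ = ω₀/(2π) = 7.519e+04 Hz.

f₀ = 7.519e+04 Hz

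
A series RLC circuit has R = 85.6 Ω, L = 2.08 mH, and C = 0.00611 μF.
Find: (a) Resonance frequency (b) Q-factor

Step 1 — Resonance condition Im(Z)=0 gives ω₀ = 1/√(LC).
Step 2 — ω₀ = 1/√(0.00208·6.11e-09) = 2.805e+05 rad/s.
Step 3 — f₀ = ω₀/(2π) = 4.464e+04 Hz.
Step 4 — Series Q: Q = ω₀L/R = 2.805e+05·0.00208/85.6 = 6.816.

(a) f₀ = 4.464e+04 Hz  (b) Q = 6.816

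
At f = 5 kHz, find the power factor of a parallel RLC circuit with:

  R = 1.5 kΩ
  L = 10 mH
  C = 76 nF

Step 1 — Angular frequency: ω = 2π·f = 2π·5000 = 3.142e+04 rad/s.
Step 2 — Component impedances:
  R: Z = R = 1500 Ω
  L: Z = jωL = j·3.142e+04·0.01 = 0 + j314.2 Ω
  C: Z = 1/(jωC) = -j/(ω·C) = 0 - j418.8 Ω
Step 3 — Parallel combination: 1/Z_total = 1/R + 1/L + 1/C; Z_total = 618.9 + j738.4 Ω = 963.5∠50.0° Ω.
Step 4 — Power factor: PF = cos(φ) = Re(Z)/|Z| = 618.9/963.5 = 0.6423.
Step 5 — Type: Im(Z) = 738.4 ⇒ lagging (phase φ = 50.0°).

PF = 0.6423 (lagging, φ = 50.0°)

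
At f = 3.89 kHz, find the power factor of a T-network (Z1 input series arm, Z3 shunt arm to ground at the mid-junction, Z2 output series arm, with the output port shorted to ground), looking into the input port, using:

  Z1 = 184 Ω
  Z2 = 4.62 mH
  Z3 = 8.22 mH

Step 1 — Angular frequency: ω = 2π·f = 2π·3890 = 2.444e+04 rad/s.
Step 2 — Component impedances:
  Z1: Z = R = 184 Ω
  Z2: Z = jωL = j·2.444e+04·0.00462 = 0 + j112.9 Ω
  Z3: Z = jωL = j·2.444e+04·0.00822 = 0 + j200.9 Ω
Step 3 — With the output port shorted to ground, the output series arm Z2 runs from the junction to ground; the shunt arm Z3 also runs from the junction to ground. They appear in parallel: Z3 || Z2 = 0 + j72.29 Ω.
Step 4 — Series with input arm Z1: Z_in = Z1 + (Z3 || Z2) = 184 + j72.29 Ω = 197.7∠21.4° Ω.
Step 5 — Power factor: PF = cos(φ) = Re(Z)/|Z| = 184/197.7 = 0.9307.
Step 6 — Type: Im(Z) = 72.29 ⇒ lagging (phase φ = 21.4°).

PF = 0.9307 (lagging, φ = 21.4°)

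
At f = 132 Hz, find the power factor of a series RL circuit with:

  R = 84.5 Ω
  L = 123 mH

Step 1 — Angular frequency: ω = 2π·f = 2π·132 = 829.4 rad/s.
Step 2 — Component impedances:
  R: Z = R = 84.5 Ω
  L: Z = jωL = j·829.4·0.123 = 0 + j102 Ω
Step 3 — Series combination: Z_total = R + L = 84.5 + j102 Ω = 132.5∠50.4° Ω.
Step 4 — Power factor: PF = cos(φ) = Re(Z)/|Z| = 84.5/132.47 = 0.6379.
Step 5 — Type: Im(Z) = 102 ⇒ lagging (phase φ = 50.4°).

PF = 0.6379 (lagging, φ = 50.4°)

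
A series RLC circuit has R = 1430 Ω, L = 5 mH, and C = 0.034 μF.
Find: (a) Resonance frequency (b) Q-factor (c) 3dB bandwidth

Step 1 — Resonance: ω₀ = 1/√(LC) = 1/√(0.005·3.4e-08) = 7.67e+04 rad/s.
Step 2 — f₀ = ω₀/(2π) = 1.221e+04 Hz.
Step 3 — Series Q: Q = ω₀L/R = 7.67e+04·0.005/1430 = 0.2682.
Step 4 — Bandwidth: Δω = ω₀/Q = 2.86e+05 rad/s; BW = Δω/(2π) = 4.552e+04 Hz.

(a) f₀ = 1.221e+04 Hz  (b) Q = 0.2682  (c) BW = 4.552e+04 Hz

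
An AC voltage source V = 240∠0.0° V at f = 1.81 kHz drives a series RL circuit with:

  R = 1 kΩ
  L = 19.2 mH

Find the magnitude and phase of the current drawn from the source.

Step 1 — Angular frequency: ω = 2π·f = 2π·1810 = 1.137e+04 rad/s.
Step 2 — Component impedances:
  R: Z = R = 1000 Ω
  L: Z = jωL = j·1.137e+04·0.0192 = 0 + j218.4 Ω
Step 3 — Series combination: Z_total = R + L = 1000 + j218.4 Ω = 1024∠12.3° Ω.
Step 4 — Source phasor: V = 240∠0.0° V = 240 V.
Step 5 — Ohm's law: I = V / Z_total = (240) / (1000 + j218.4) = 0.2291 - j0.05002 A.
Step 6 — Convert to polar: |I| = 0.2345 A, ∠I = -12.3°.

I = 0.2345∠-12.3° A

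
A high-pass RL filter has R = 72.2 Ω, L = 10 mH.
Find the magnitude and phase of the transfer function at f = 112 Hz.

Step 1 — Angular frequency: ω = 2π·112 = 703.7 rad/s.
Step 2 — Transfer function: H(jω) = jωL/(R + jωL).
Step 3 — Numerator jωL = j·7.037; denominator R + jωL = 72.2 + j7.037.
Step 4 — H = 0.009411 + j0.09655.
Step 5 — Magnitude: |H| = 0.09701 (-20.3 dB); phase: φ = 84.4°.

|H| = 0.09701 (-20.3 dB), φ = 84.4°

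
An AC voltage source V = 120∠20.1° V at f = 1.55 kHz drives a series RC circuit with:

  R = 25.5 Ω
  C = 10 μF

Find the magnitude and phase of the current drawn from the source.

Step 1 — Angular frequency: ω = 2π·f = 2π·1550 = 9739 rad/s.
Step 2 — Component impedances:
  R: Z = R = 25.5 Ω
  C: Z = 1/(jωC) = -j/(ω·C) = 0 - j10.27 Ω
Step 3 — Series combination: Z_total = R + C = 25.5 - j10.27 Ω = 27.49∠-21.9° Ω.
Step 4 — Source phasor: V = 120∠20.1° V = 112.7 + j41.24 V.
Step 5 — Ohm's law: I = V / Z_total = (112.7 + j41.24) / (25.5 - j10.27) = 3.242 + j2.923 A.
Step 6 — Convert to polar: |I| = 4.365 A, ∠I = 42.0°.

I = 4.365∠42.0° A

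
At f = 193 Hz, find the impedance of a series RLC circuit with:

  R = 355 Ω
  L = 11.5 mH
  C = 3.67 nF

Step 1 — Angular frequency: ω = 2π·f = 2π·193 = 1213 rad/s.
Step 2 — Component impedances:
  R: Z = R = 355 Ω
  L: Z = jωL = j·1213·0.0115 = 0 + j13.95 Ω
  C: Z = 1/(jωC) = -j/(ω·C) = 0 - j2.247e+05 Ω
Step 3 — Series combination: Z_total = R + L + C = 355 - j2.247e+05 Ω = 2.247e+05∠-89.9° Ω.

Z = 355 - j2.247e+05 Ω = 2.247e+05∠-89.9° Ω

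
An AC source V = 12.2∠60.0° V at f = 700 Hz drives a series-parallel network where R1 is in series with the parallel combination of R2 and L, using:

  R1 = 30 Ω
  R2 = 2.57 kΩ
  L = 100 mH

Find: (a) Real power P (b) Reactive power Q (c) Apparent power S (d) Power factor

Step 1 — Angular frequency: ω = 2π·f = 2π·700 = 4398 rad/s.
Step 2 — Component impedances:
  R1: Z = R = 30 Ω
  R2: Z = R = 2570 Ω
  L: Z = jωL = j·4398·0.1 = 0 + j439.8 Ω
Step 3 — Parallel branch: R2 || L = 1/(1/R2 + 1/L) = 73.13 + j427.3 Ω.
Step 4 — Series with R1: Z_total = R1 + (R2 || L) = 103.1 + j427.3 Ω = 439.6∠76.4° Ω.
Step 5 — Source phasor: V = 12.2∠60.0° V = 6.1 + j10.57 V.
Step 6 — Current: I = V / Z = 0.02662 - j0.007851 A = 0.02775∠-16.4° A.
Step 7 — Complex power: S = V·I* = 0.07944 + j0.3291 VA.
Step 8 — Real power: P = Re(S) = 0.07944 W.
Step 9 — Reactive power: Q = Im(S) = 0.3291 VAR.
Step 10 — Apparent power: |S| = 0.3386 VA.
Step 11 — Power factor: PF = P/|S| = 0.2346 (lagging).

(a) P = 0.07944 W  (b) Q = 0.3291 VAR  (c) S = 0.3386 VA  (d) PF = 0.2346 (lagging)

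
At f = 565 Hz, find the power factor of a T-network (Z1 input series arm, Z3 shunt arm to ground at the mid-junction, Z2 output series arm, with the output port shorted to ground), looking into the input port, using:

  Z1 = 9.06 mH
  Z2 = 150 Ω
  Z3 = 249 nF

Step 1 — Angular frequency: ω = 2π·f = 2π·565 = 3550 rad/s.
Step 2 — Component impedances:
  Z1: Z = jωL = j·3550·0.00906 = 0 + j32.16 Ω
  Z2: Z = R = 150 Ω
  Z3: Z = 1/(jωC) = -j/(ω·C) = 0 - j1131 Ω
Step 3 — With the output port shorted to ground, the output series arm Z2 runs from the junction to ground; the shunt arm Z3 also runs from the junction to ground. They appear in parallel: Z3 || Z2 = 147.4 - j19.55 Ω.
Step 4 — Series with input arm Z1: Z_in = Z1 + (Z3 || Z2) = 147.4 + j12.62 Ω = 147.9∠4.9° Ω.
Step 5 — Power factor: PF = cos(φ) = Re(Z)/|Z| = 147.41/147.95 = 0.9964.
Step 6 — Type: Im(Z) = 12.62 ⇒ lagging (phase φ = 4.9°).

PF = 0.9964 (lagging, φ = 4.9°)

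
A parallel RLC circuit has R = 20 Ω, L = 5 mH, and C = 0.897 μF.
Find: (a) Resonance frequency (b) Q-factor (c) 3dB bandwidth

Step 1 — Resonance: ω₀ = 1/√(LC) = 1/√(0.005·8.97e-07) = 1.493e+04 rad/s.
Step 2 — f₀ = ω₀/(2π) = 2377 Hz.
Step 3 — Parallel Q: Q = R/(ω₀L) = 20/(1.493e+04·0.005) = 0.2679.
Step 4 — Bandwidth: Δω = ω₀/Q = 5.574e+04 rad/s; BW = Δω/(2π) = 8872 Hz.

(a) f₀ = 2377 Hz  (b) Q = 0.2679  (c) BW = 8872 Hz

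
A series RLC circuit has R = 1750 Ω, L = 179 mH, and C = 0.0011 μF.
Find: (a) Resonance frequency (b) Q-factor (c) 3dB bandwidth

Step 1 — Resonance: ω₀ = 1/√(LC) = 1/√(0.179·1.1e-09) = 7.127e+04 rad/s.
Step 2 — f₀ = ω₀/(2π) = 1.134e+04 Hz.
Step 3 — Series Q: Q = ω₀L/R = 7.127e+04·0.179/1750 = 7.289.
Step 4 — Bandwidth: Δω = ω₀/Q = 9777 rad/s; BW = Δω/(2π) = 1556 Hz.

(a) f₀ = 1.134e+04 Hz  (b) Q = 7.289  (c) BW = 1556 Hz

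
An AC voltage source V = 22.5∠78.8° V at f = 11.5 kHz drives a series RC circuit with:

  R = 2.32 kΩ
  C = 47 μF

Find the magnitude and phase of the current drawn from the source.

Step 1 — Angular frequency: ω = 2π·f = 2π·1.15e+04 = 7.226e+04 rad/s.
Step 2 — Component impedances:
  R: Z = R = 2320 Ω
  C: Z = 1/(jωC) = -j/(ω·C) = 0 - j0.2945 Ω
Step 3 — Series combination: Z_total = R + C = 2320 - j0.2945 Ω = 2320∠-0.0° Ω.
Step 4 — Source phasor: V = 22.5∠78.8° V = 4.37 + j22.07 V.
Step 5 — Ohm's law: I = V / Z_total = (4.37 + j22.07) / (2320 - j0.2945) = 0.001883 + j0.009514 A.
Step 6 — Convert to polar: |I| = 0.009698 A, ∠I = 78.8°.

I = 0.009698∠78.8° A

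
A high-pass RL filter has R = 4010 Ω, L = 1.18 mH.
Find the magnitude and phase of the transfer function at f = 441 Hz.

Step 1 — Angular frequency: ω = 2π·441 = 2771 rad/s.
Step 2 — Transfer function: H(jω) = jωL/(R + jωL).
Step 3 — Numerator jωL = j·3.27; denominator R + jωL = 4010 + j3.27.
Step 4 — H = 6.648e-07 + j0.0008154.
Step 5 — Magnitude: |H| = 0.0008154 (-61.8 dB); phase: φ = 90.0°.

|H| = 0.0008154 (-61.8 dB), φ = 90.0°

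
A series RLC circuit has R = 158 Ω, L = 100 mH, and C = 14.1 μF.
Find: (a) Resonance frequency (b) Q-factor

Step 1 — Resonance condition Im(Z)=0 gives ω₀ = 1/√(LC).
Step 2 — ω₀ = 1/√(0.1·1.41e-05) = 842.2 rad/s.
Step 3 — f₀ = ω₀/(2π) = 134 Hz.
Step 4 — Series Q: Q = ω₀L/R = 842.2·0.1/158 = 0.533.

(a) f₀ = 134 Hz  (b) Q = 0.533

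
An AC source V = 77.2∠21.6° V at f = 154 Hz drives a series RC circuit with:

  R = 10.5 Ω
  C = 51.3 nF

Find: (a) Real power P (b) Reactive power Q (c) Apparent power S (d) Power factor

Step 1 — Angular frequency: ω = 2π·f = 2π·154 = 967.6 rad/s.
Step 2 — Component impedances:
  R: Z = R = 10.5 Ω
  C: Z = 1/(jωC) = -j/(ω·C) = 0 - j2.015e+04 Ω
Step 3 — Series combination: Z_total = R + C = 10.5 - j2.015e+04 Ω = 2.015e+04∠-90.0° Ω.
Step 4 — Source phasor: V = 77.2∠21.6° V = 71.78 + j28.42 V.
Step 5 — Current: I = V / Z = -0.001409 + j0.003564 A = 0.003832∠111.6° A.
Step 6 — Complex power: S = V·I* = 0.0001542 - j0.2958 VA.
Step 7 — Real power: P = Re(S) = 0.0001542 W.
Step 8 — Reactive power: Q = Im(S) = -0.2958 VAR.
Step 9 — Apparent power: |S| = 0.2958 VA.
Step 10 — Power factor: PF = P/|S| = 0.0005212 (leading).

(a) P = 0.0001542 W  (b) Q = -0.2958 VAR  (c) S = 0.2958 VA  (d) PF = 0.0005212 (leading)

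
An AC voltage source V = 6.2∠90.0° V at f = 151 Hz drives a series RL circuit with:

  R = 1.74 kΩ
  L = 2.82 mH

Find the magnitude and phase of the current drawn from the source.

Step 1 — Angular frequency: ω = 2π·f = 2π·151 = 948.8 rad/s.
Step 2 — Component impedances:
  R: Z = R = 1740 Ω
  L: Z = jωL = j·948.8·0.00282 = 0 + j2.676 Ω
Step 3 — Series combination: Z_total = R + L = 1740 + j2.676 Ω = 1740∠0.1° Ω.
Step 4 — Source phasor: V = 6.2∠90.0° V = 0 + j6.2 V.
Step 5 — Ohm's law: I = V / Z_total = (0 + j6.2) / (1740 + j2.676) = 5.479e-06 + j0.003563 A.
Step 6 — Convert to polar: |I| = 0.003563 A, ∠I = 89.9°.

I = 0.003563∠89.9° A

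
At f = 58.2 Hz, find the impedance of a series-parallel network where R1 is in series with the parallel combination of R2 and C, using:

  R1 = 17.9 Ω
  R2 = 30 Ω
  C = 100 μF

Step 1 — Angular frequency: ω = 2π·f = 2π·58.2 = 365.7 rad/s.
Step 2 — Component impedances:
  R1: Z = R = 17.9 Ω
  R2: Z = R = 30 Ω
  C: Z = 1/(jωC) = -j/(ω·C) = 0 - j27.35 Ω
Step 3 — Parallel branch: R2 || C = 1/(1/R2 + 1/C) = 13.61 - j14.94 Ω.
Step 4 — Series with R1: Z_total = R1 + (R2 || C) = 31.51 - j14.94 Ω = 34.87∠-25.4° Ω.

Z = 31.51 - j14.94 Ω = 34.87∠-25.4° Ω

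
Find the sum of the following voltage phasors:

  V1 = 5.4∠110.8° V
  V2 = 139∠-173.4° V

Step 1 — Convert each phasor to rectangular form:
  V1 = 5.4·(cos(110.8°) + j·sin(110.8°)) = -1.918 + j5.048 V
  V2 = 139·(cos(-173.4°) + j·sin(-173.4°)) = -138.1 - j15.98 V
Step 2 — Sum components: V_total = -140 - j10.93 V.
Step 3 — Convert to polar: |V_total| = 140.4 V, ∠V_total = -175.5°.

V_total = 140.4∠-175.5° V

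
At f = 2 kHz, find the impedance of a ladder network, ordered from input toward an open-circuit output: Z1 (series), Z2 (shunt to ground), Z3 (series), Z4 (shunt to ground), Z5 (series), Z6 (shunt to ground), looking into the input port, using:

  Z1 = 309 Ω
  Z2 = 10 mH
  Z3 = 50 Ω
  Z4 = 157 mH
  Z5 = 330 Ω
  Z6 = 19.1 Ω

Step 1 — Angular frequency: ω = 2π·f = 2π·2000 = 1.257e+04 rad/s.
Step 2 — Component impedances:
  Z1: Z = R = 309 Ω
  Z2: Z = jωL = j·1.257e+04·0.01 = 0 + j125.7 Ω
  Z3: Z = R = 50 Ω
  Z4: Z = jωL = j·1.257e+04·0.157 = 0 + j1973 Ω
  Z5: Z = R = 330 Ω
  Z6: Z = R = 19.1 Ω
Step 3 — Ladder network (open output): work backward from the far end, alternating series and parallel combinations. Z_in = 342.1 + j109.9 Ω = 359.3∠17.8° Ω.

Z = 342.1 + j109.9 Ω = 359.3∠17.8° Ω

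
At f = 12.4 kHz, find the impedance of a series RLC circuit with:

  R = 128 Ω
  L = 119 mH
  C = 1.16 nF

Step 1 — Angular frequency: ω = 2π·f = 2π·1.24e+04 = 7.791e+04 rad/s.
Step 2 — Component impedances:
  R: Z = R = 128 Ω
  L: Z = jωL = j·7.791e+04·0.119 = 0 + j9271 Ω
  C: Z = 1/(jωC) = -j/(ω·C) = 0 - j1.106e+04 Ω
Step 3 — Series combination: Z_total = R + L + C = 128 - j1793 Ω = 1798∠-85.9° Ω.

Z = 128 - j1793 Ω = 1798∠-85.9° Ω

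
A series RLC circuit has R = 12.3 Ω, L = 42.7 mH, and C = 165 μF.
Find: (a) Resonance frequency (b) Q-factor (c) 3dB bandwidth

Step 1 — Resonance condition Im(Z)=0 gives ω₀ = 1/√(LC).
Step 2 — ω₀ = 1/√(0.0427·0.000165) = 376.7 rad/s.
Step 3 — f₀ = ω₀/(2π) = 59.96 Hz.
Step 4 — Series Q: Q = ω₀L/R = 376.7·0.0427/12.3 = 1.308.
Step 5 — 3dB bandwidth: Δω = ω₀/Q = 288.1 rad/s; BW = Δω/(2π) = 45.85 Hz.

(a) f₀ = 59.96 Hz  (b) Q = 1.308  (c) BW = 45.85 Hz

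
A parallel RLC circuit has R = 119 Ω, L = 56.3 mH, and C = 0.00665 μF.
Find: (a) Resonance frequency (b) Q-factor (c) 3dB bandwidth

Step 1 — Resonance: ω₀ = 1/√(LC) = 1/√(0.0563·6.65e-09) = 5.168e+04 rad/s.
Step 2 — f₀ = ω₀/(2π) = 8225 Hz.
Step 3 — Parallel Q: Q = R/(ω₀L) = 119/(5.168e+04·0.0563) = 0.0409.
Step 4 — Bandwidth: Δω = ω₀/Q = 1.264e+06 rad/s; BW = Δω/(2π) = 2.011e+05 Hz.

(a) f₀ = 8225 Hz  (b) Q = 0.0409  (c) BW = 2.011e+05 Hz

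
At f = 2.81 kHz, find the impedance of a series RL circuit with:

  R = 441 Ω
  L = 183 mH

Step 1 — Angular frequency: ω = 2π·f = 2π·2810 = 1.766e+04 rad/s.
Step 2 — Component impedances:
  R: Z = R = 441 Ω
  L: Z = jωL = j·1.766e+04·0.183 = 0 + j3231 Ω
Step 3 — Series combination: Z_total = R + L = 441 + j3231 Ω = 3261∠82.2° Ω.

Z = 441 + j3231 Ω = 3261∠82.2° Ω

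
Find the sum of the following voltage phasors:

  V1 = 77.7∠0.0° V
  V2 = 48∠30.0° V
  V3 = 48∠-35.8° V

Step 1 — Convert each phasor to rectangular form:
  V1 = 77.7·(cos(0.0°) + j·sin(0.0°)) = 77.7 V
  V2 = 48·(cos(30.0°) + j·sin(30.0°)) = 41.57 + j24 V
  V3 = 48·(cos(-35.8°) + j·sin(-35.8°)) = 38.93 - j28.08 V
Step 2 — Sum components: V_total = 158.2 - j4.078 V.
Step 3 — Convert to polar: |V_total| = 158.3 V, ∠V_total = -1.5°.

V_total = 158.3∠-1.5° V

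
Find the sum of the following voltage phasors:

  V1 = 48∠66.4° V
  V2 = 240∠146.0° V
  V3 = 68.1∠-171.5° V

Step 1 — Convert each phasor to rectangular form:
  V1 = 48·(cos(66.4°) + j·sin(66.4°)) = 19.22 + j43.99 V
  V2 = 240·(cos(146.0°) + j·sin(146.0°)) = -199 + j134.2 V
  V3 = 68.1·(cos(-171.5°) + j·sin(-171.5°)) = -67.35 - j10.07 V
Step 2 — Sum components: V_total = -247.1 + j168.1 V.
Step 3 — Convert to polar: |V_total| = 298.9 V, ∠V_total = 145.8°.

V_total = 298.9∠145.8° V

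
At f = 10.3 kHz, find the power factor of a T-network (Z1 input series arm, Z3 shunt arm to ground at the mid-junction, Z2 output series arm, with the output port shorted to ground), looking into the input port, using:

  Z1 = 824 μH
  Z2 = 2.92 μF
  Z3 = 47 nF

Step 1 — Angular frequency: ω = 2π·f = 2π·1.03e+04 = 6.472e+04 rad/s.
Step 2 — Component impedances:
  Z1: Z = jωL = j·6.472e+04·0.000824 = 0 + j53.33 Ω
  Z2: Z = 1/(jωC) = -j/(ω·C) = 0 - j5.292 Ω
  Z3: Z = 1/(jωC) = -j/(ω·C) = 0 - j328.8 Ω
Step 3 — With the output port shorted to ground, the output series arm Z2 runs from the junction to ground; the shunt arm Z3 also runs from the junction to ground. They appear in parallel: Z3 || Z2 = 0 - j5.208 Ω.
Step 4 — Series with input arm Z1: Z_in = Z1 + (Z3 || Z2) = 0 + j48.12 Ω = 48.12∠90.0° Ω.
Step 5 — Power factor: PF = cos(φ) = Re(Z)/|Z| = 0/48.12 = 0.
Step 6 — Type: Im(Z) = 48.12 ⇒ lagging (phase φ = 90.0°).

PF = 0 (lagging, φ = 90.0°)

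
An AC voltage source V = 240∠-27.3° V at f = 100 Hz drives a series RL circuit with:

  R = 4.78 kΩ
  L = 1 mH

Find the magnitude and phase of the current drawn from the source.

Step 1 — Angular frequency: ω = 2π·f = 2π·100 = 628.3 rad/s.
Step 2 — Component impedances:
  R: Z = R = 4780 Ω
  L: Z = jωL = j·628.3·0.001 = 0 + j0.6283 Ω
Step 3 — Series combination: Z_total = R + L = 4780 + j0.6283 Ω = 4780∠0.0° Ω.
Step 4 — Source phasor: V = 240∠-27.3° V = 213.3 - j110.1 V.
Step 5 — Ohm's law: I = V / Z_total = (213.3 - j110.1) / (4780 + j0.6283) = 0.04461 - j0.02303 A.
Step 6 — Convert to polar: |I| = 0.05021 A, ∠I = -27.3°.

I = 0.05021∠-27.3° A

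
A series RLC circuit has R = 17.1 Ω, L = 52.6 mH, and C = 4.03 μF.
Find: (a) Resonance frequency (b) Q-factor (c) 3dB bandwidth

Step 1 — Resonance condition Im(Z)=0 gives ω₀ = 1/√(LC).
Step 2 — ω₀ = 1/√(0.0526·4.03e-06) = 2172 rad/s.
Step 3 — f₀ = ω₀/(2π) = 345.7 Hz.
Step 4 — Series Q: Q = ω₀L/R = 2172·0.0526/17.1 = 6.681.
Step 5 — 3dB bandwidth: Δω = ω₀/Q = 325.1 rad/s; BW = Δω/(2π) = 51.74 Hz.

(a) f₀ = 345.7 Hz  (b) Q = 6.681  (c) BW = 51.74 Hz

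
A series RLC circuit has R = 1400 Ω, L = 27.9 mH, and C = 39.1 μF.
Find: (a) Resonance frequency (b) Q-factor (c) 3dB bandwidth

Step 1 — Resonance condition Im(Z)=0 gives ω₀ = 1/√(LC).
Step 2 — ω₀ = 1/√(0.0279·3.91e-05) = 957.4 rad/s.
Step 3 — f₀ = ω₀/(2π) = 152.4 Hz.
Step 4 — Series Q: Q = ω₀L/R = 957.4·0.0279/1400 = 0.01908.
Step 5 — 3dB bandwidth: Δω = ω₀/Q = 5.018e+04 rad/s; BW = Δω/(2π) = 7986 Hz.

(a) f₀ = 152.4 Hz  (b) Q = 0.01908  (c) BW = 7986 Hz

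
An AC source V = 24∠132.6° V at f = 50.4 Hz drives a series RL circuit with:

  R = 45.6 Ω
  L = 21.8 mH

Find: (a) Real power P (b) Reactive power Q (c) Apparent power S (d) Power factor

Step 1 — Angular frequency: ω = 2π·f = 2π·50.4 = 316.7 rad/s.
Step 2 — Component impedances:
  R: Z = R = 45.6 Ω
  L: Z = jωL = j·316.7·0.0218 = 0 + j6.903 Ω
Step 3 — Series combination: Z_total = R + L = 45.6 + j6.903 Ω = 46.12∠8.6° Ω.
Step 4 — Source phasor: V = 24∠132.6° V = -16.25 + j17.67 V.
Step 5 — Current: I = V / Z = -0.2909 + j0.4315 A = 0.5204∠124.0° A.
Step 6 — Complex power: S = V·I* = 12.35 + j1.869 VA.
Step 7 — Real power: P = Re(S) = 12.35 W.
Step 8 — Reactive power: Q = Im(S) = 1.869 VAR.
Step 9 — Apparent power: |S| = 12.49 VA.
Step 10 — Power factor: PF = P/|S| = 0.9887 (lagging).

(a) P = 12.35 W  (b) Q = 1.869 VAR  (c) S = 12.49 VA  (d) PF = 0.9887 (lagging)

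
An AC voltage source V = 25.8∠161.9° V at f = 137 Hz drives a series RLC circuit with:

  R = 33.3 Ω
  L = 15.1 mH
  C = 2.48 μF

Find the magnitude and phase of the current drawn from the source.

Step 1 — Angular frequency: ω = 2π·f = 2π·137 = 860.8 rad/s.
Step 2 — Component impedances:
  R: Z = R = 33.3 Ω
  L: Z = jωL = j·860.8·0.0151 = 0 + j13 Ω
  C: Z = 1/(jωC) = -j/(ω·C) = 0 - j468.4 Ω
Step 3 — Series combination: Z_total = R + L + C = 33.3 - j455.4 Ω = 456.7∠-85.8° Ω.
Step 4 — Source phasor: V = 25.8∠161.9° V = -24.52 + j8.015 V.
Step 5 — Ohm's law: I = V / Z_total = (-24.52 + j8.015) / (33.3 - j455.4) = -0.02142 - j0.05228 A.
Step 6 — Convert to polar: |I| = 0.0565 A, ∠I = -112.3°.

I = 0.0565∠-112.3° A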